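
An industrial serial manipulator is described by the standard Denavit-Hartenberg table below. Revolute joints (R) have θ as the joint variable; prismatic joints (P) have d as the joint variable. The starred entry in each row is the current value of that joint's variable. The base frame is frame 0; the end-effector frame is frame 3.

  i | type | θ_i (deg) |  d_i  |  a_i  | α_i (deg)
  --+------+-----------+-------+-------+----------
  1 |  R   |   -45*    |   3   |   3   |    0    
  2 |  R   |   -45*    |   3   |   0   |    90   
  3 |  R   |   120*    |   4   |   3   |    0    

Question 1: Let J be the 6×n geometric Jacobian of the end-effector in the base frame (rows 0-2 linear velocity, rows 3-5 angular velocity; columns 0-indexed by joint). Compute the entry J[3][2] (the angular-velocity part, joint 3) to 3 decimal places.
axis z_2 = (-1.0000,-0.0000,0.0000); lever o_n−o_2 = (-4.0000,1.5000,2.5981)
cross product → J_v[:, 2] = (-0.0000,2.5981,-1.5000)
J_ω[:, 2] = z_2
entry J[3][2] = -1.0000

-1.000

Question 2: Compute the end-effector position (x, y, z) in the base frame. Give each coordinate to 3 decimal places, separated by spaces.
after link 1: o_1 = (2.1213, -2.1213, 3.0000)
after link 2: o_2 = (2.1213, -2.1213, 6.0000)
after link 3: o_3 = (-1.8787, -0.6213, 8.5981)

-1.879 -0.621 8.598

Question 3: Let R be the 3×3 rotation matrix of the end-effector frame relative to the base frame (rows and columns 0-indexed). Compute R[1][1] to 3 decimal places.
0.866

End-effector y-axis (col 1 of R) = (-0.0000,0.8660,-0.5000)
R[1][1] = 0.8660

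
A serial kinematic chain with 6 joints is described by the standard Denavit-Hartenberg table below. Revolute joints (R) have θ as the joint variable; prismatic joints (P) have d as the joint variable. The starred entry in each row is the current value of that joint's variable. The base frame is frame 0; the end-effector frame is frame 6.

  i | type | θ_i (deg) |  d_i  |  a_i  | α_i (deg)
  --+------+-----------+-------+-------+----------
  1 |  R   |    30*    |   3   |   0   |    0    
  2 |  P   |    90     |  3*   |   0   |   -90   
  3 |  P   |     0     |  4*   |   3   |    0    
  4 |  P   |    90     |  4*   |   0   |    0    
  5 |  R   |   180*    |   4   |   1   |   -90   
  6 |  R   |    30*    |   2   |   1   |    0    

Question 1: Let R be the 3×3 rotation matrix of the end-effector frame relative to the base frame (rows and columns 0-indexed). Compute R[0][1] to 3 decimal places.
0.750

End-effector y-axis (col 1 of R) = (0.7500,0.4330,-0.5000)
R[0][1] = 0.7500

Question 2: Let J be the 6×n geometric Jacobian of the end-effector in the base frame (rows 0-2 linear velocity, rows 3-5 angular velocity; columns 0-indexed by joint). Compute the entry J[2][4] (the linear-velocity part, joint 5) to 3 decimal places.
-2.000

axis z_4 = (-0.8660,-0.5000,0.0000); lever o_n−o_4 = (-4.0311,-0.0179,1.8660)
cross product → J_v[:, 4] = (-0.9330,1.6160,-2.0000)
J_ω[:, 4] = z_4
entry J[2][4] = -2.0000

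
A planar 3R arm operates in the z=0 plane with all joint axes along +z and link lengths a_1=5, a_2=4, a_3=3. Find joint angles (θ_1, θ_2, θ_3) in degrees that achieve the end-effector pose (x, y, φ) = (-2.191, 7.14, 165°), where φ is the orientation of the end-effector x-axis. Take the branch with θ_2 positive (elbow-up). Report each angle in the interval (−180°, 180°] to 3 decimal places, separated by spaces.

44.999 90.008 29.992

wrist centre = target − a_3·(cos φ, sin φ) = (0.7068, 6.3635)
cos θ_2 = (40.9942−5²−4²)/(2·5·4) = -0.0001; θ_2 = 90.0083° (elbow-up)
β = atan2(6.3635,0.7068) = 83.6623°; ψ = atan2(4.0000,4.9994) = 38.6630°
θ_1 = β − ψ = 44.9993°
θ_3 = φ − θ_1 − θ_2 = 29.9924° (wrapped to (-180°,180°])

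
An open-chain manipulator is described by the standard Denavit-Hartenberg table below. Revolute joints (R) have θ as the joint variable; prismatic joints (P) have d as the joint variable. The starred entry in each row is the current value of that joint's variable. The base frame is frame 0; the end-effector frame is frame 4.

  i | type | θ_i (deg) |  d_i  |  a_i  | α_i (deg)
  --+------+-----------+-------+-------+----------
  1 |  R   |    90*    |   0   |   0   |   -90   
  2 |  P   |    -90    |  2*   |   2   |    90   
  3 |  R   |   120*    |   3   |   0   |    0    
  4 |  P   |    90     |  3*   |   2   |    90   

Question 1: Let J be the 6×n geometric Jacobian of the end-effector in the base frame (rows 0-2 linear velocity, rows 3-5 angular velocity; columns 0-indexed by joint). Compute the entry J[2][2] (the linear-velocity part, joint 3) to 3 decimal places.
1.000

axis z_2 = (-0.0000,-1.0000,0.0000); lever o_n−o_2 = (1.0000,-6.0000,-1.7321)
cross product → J_v[:, 2] = (1.7321,-0.0000,1.0000)
J_ω[:, 2] = z_2
entry J[2][2] = 1.0000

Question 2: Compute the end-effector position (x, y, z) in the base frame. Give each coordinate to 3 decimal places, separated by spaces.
after link 1: o_1 = (0.0000, 0.0000, 0.0000)
after link 2: o_2 = (-2.0000, 0.0000, 2.0000)
after link 3: o_3 = (-2.0000, -3.0000, 2.0000)
after link 4: o_4 = (-1.0000, -6.0000, 0.2679)

-1.000 -6.000 0.268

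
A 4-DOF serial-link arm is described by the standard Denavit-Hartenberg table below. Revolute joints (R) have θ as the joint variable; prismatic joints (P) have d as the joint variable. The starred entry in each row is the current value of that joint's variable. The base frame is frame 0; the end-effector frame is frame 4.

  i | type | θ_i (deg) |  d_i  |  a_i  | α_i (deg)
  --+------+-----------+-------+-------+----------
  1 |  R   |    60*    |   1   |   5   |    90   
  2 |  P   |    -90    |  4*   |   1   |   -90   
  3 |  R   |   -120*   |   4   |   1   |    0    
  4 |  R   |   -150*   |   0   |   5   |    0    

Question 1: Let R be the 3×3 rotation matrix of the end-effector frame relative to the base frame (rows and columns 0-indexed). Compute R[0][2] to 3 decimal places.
End-effector z-axis (col 2 of R) = (0.5000,0.8660,0.0000)
R[0][2] = 0.5000

0.500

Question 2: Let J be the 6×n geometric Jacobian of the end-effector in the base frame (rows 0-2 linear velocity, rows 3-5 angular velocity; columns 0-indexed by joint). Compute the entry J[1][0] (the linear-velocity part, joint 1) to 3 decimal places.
axis z_0 = ẑ; lever o_n−o_0 = (4.3840,7.8612,0.5000)
cross product → J_v[:, 0] = (-7.8612,4.3840,0.0000)
J_ω[:, 0] = z_0
entry J[1][0] = 4.3840

4.384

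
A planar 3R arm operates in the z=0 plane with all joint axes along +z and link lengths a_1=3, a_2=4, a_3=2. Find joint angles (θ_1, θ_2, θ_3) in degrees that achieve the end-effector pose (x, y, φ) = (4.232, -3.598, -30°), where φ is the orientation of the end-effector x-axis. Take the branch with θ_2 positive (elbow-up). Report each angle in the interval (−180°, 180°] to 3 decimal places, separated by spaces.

wrist centre = target − a_3·(cos φ, sin φ) = (2.4999, -2.5980)
cos θ_2 = (12.9993−3²−4²)/(2·3·4) = -0.5000; θ_2 = 120.0018° (elbow-up)
β = atan2(-2.5980,2.4999) = -46.1019°; ψ = atan2(3.4640,0.9999) = 73.8993°
θ_1 = β − ψ = -120.0011°
θ_3 = φ − θ_1 − θ_2 = -30.0007° (wrapped to (-180°,180°])

-120.001 120.002 -30.001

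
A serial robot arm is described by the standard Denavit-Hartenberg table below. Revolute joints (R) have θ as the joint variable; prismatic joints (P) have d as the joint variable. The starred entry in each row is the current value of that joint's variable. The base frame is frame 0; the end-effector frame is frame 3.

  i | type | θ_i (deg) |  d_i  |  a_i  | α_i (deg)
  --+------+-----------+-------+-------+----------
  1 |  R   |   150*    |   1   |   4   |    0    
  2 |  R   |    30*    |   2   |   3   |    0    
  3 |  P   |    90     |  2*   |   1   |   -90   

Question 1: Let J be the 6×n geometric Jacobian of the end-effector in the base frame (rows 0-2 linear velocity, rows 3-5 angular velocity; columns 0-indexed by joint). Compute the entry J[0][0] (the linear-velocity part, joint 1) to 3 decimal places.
axis z_0 = ẑ; lever o_n−o_0 = (-6.4641,1.0000,5.0000)
cross product → J_v[:, 0] = (-1.0000,-6.4641,0.0000)
J_ω[:, 0] = z_0
entry J[0][0] = -1.0000

-1.000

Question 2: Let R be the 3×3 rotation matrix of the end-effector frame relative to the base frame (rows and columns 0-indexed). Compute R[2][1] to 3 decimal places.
End-effector y-axis (col 1 of R) = (0.0000,-0.0000,-1.0000)
R[2][1] = -1.0000

-1.000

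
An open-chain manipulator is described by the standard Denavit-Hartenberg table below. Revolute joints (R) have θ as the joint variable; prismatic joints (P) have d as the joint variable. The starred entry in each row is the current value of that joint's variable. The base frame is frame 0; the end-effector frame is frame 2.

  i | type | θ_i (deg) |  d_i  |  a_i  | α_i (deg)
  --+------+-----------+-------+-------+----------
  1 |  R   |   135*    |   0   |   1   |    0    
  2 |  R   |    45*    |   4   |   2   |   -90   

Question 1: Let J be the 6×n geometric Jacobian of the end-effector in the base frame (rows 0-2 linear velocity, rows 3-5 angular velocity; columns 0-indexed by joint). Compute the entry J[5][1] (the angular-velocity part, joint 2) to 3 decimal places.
axis z_1 = (0.0000,0.0000,1.0000); lever o_n−o_1 = (-2.0000,0.0000,4.0000)
cross product → J_v[:, 1] = (-0.0000,-2.0000,0.0000)
J_ω[:, 1] = z_1
entry J[5][1] = 1.0000

1.000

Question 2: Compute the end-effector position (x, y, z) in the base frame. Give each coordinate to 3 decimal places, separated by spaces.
after link 1: o_1 = (-0.7071, 0.7071, 0.0000)
after link 2: o_2 = (-2.7071, 0.7071, 4.0000)

-2.707 0.707 4.000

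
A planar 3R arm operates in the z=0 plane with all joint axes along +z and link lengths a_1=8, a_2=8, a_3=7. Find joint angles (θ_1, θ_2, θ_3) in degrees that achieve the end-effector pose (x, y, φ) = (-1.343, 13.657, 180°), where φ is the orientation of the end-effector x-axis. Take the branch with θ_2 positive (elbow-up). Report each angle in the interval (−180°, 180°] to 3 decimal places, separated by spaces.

45.001 44.996 90.002

wrist centre = target − a_3·(cos φ, sin φ) = (5.6570, 13.6570)
cos θ_2 = (218.5153−8²−8²)/(2·8·8) = 0.7072; θ_2 = 44.9964° (elbow-up)
β = atan2(13.6570,5.6570) = 67.4997°; ψ = atan2(5.6565,13.6572) = 22.4982°
θ_1 = β − ψ = 45.0015°
θ_3 = φ − θ_1 − θ_2 = 90.0021° (wrapped to (-180°,180°])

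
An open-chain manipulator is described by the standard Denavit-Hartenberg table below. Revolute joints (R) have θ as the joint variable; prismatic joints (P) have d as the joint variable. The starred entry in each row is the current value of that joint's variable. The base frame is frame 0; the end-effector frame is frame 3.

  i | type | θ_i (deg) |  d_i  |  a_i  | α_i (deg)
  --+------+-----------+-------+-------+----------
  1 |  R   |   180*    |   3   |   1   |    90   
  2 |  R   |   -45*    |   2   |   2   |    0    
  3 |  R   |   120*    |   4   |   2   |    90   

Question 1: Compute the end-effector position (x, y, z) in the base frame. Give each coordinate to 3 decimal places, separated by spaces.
after link 1: o_1 = (-1.0000, 0.0000, 3.0000)
after link 2: o_2 = (-2.4142, 2.0000, 1.5858)
after link 3: o_3 = (-2.9319, 6.0000, 3.5176)

-2.932 6.000 3.518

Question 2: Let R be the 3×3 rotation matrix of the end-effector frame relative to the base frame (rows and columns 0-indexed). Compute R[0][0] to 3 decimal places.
-0.259

End-effector x-axis (col 0 of R) = (-0.2588,-0.0000,0.9659)
R[0][0] = -0.2588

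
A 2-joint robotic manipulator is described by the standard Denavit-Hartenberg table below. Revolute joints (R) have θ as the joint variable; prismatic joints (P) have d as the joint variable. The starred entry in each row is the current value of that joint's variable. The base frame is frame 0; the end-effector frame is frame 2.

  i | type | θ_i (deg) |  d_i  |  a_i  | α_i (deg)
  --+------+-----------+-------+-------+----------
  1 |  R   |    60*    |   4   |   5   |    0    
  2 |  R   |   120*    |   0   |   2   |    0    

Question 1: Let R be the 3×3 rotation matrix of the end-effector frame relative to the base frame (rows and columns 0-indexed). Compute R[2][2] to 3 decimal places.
1.000

End-effector z-axis (col 2 of R) = (0.0000,0.0000,1.0000)
R[2][2] = 1.0000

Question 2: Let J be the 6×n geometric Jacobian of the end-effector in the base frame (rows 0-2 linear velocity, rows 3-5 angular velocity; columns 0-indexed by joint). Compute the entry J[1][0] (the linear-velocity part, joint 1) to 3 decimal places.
0.500

axis z_0 = ẑ; lever o_n−o_0 = (0.5000,4.3301,4.0000)
cross product → J_v[:, 0] = (-4.3301,0.5000,0.0000)
J_ω[:, 0] = z_0
entry J[1][0] = 0.5000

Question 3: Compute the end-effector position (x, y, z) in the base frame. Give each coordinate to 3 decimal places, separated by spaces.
after link 1: o_1 = (2.5000, 4.3301, 4.0000)
after link 2: o_2 = (0.5000, 4.3301, 4.0000)

0.500 4.330 4.000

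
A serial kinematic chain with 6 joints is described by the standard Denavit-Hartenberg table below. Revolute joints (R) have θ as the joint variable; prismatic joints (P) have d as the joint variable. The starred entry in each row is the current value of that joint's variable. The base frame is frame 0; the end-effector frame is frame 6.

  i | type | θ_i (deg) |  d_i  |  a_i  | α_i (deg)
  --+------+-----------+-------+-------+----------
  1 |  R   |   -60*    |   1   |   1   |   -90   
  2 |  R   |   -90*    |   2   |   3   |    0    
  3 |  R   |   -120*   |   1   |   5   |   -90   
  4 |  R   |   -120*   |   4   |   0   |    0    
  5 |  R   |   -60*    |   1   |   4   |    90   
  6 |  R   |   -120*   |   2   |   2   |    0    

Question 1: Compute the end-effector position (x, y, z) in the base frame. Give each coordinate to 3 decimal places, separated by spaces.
after link 1: o_1 = (0.5000, -0.8660, 1.0000)
after link 2: o_2 = (2.2321, 0.1340, 4.0000)
after link 3: o_3 = (0.9330, 4.3840, 1.5000)
after link 4: o_4 = (-0.0670, 6.1160, 4.9641)
after link 5: o_5 = (1.4151, 3.5490, 7.8301)
after link 6: o_6 = (-0.3170, 2.5490, 5.8301)

-0.317 2.549 5.830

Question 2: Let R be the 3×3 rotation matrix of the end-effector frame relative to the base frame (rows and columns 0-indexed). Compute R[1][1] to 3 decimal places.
-0.866

End-effector y-axis (col 1 of R) = (0.5000,-0.8660,-0.0000)
R[1][1] = -0.8660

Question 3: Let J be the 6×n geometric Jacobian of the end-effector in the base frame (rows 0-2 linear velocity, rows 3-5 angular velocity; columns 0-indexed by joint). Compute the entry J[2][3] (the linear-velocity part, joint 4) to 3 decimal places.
1.000

axis z_3 = (-0.2500,0.4330,0.8660); lever o_n−o_3 = (-1.2500,-1.8349,4.3301)
cross product → J_v[:, 3] = (3.4641,0.0000,1.0000)
J_ω[:, 3] = z_3
entry J[2][3] = 1.0000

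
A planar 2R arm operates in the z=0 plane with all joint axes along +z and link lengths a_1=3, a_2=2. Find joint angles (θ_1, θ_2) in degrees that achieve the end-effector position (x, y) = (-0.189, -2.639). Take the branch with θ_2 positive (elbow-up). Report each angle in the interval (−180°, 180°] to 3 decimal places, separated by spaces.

-134.990 120.000

cos θ_2 = (7.0000−3²−2²)/(2·3·2) = -0.5000; θ_2 = 119.9998° (elbow-up)
β = atan2(-2.6390,-0.1890) = -94.0964°; ψ = atan2(1.7321,2.0000) = 40.8934°
θ_1 = β − ψ = -134.9898°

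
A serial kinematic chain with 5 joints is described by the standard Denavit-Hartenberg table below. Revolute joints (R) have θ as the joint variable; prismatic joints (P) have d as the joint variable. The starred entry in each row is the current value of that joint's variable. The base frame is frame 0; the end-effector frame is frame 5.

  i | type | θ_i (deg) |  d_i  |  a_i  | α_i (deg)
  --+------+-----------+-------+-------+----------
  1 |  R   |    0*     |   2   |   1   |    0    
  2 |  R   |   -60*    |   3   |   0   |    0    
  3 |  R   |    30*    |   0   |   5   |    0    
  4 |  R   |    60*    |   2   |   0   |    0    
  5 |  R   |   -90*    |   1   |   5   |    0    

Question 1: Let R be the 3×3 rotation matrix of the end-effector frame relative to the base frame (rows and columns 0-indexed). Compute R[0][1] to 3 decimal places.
End-effector y-axis (col 1 of R) = (0.8660,0.5000,0.0000)
R[0][1] = 0.8660

0.866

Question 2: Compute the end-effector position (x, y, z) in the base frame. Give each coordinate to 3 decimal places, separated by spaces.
7.830 -6.830 8.000

after link 1: o_1 = (1.0000, 0.0000, 2.0000)
after link 2: o_2 = (1.0000, 0.0000, 5.0000)
after link 3: o_3 = (5.3301, -2.5000, 5.0000)
after link 4: o_4 = (5.3301, -2.5000, 7.0000)
after link 5: o_5 = (7.8301, -6.8301, 8.0000)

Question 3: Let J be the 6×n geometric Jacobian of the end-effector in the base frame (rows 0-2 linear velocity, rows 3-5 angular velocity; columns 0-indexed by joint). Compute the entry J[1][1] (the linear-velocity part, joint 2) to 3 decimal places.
6.830

axis z_1 = (0.0000,0.0000,1.0000); lever o_n−o_1 = (6.8301,-6.8301,6.0000)
cross product → J_v[:, 1] = (6.8301,6.8301,-0.0000)
J_ω[:, 1] = z_1
entry J[1][1] = 6.8301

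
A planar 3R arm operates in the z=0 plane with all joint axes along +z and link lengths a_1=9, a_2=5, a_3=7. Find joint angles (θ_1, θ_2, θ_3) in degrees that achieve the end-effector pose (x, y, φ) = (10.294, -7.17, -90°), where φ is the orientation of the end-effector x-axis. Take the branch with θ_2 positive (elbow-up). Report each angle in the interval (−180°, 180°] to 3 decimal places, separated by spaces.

wrist centre = target − a_3·(cos φ, sin φ) = (10.2940, -0.1700)
cos θ_2 = (105.9953−9²−5²)/(2·9·5) = -0.0001; θ_2 = 90.0030° (elbow-up)
β = atan2(-0.1700,10.2940) = -0.9461°; ψ = atan2(5.0000,8.9997) = 29.0553°
θ_1 = β − ψ = -30.0014°
θ_3 = φ − θ_1 − θ_2 = -150.0015° (wrapped to (-180°,180°])

-30.001 90.003 -150.002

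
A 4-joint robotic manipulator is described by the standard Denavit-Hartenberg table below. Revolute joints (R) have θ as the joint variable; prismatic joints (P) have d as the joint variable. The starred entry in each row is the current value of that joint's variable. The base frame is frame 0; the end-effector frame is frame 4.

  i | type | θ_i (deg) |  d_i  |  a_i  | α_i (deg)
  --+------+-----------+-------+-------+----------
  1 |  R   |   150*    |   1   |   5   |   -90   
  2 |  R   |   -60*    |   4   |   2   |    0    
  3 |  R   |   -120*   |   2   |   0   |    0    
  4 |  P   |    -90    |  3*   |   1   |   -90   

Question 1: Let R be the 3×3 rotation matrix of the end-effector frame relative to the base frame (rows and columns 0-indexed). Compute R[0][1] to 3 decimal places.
End-effector y-axis (col 1 of R) = (0.5000,0.8660,-0.0000)
R[0][1] = 0.5000

0.500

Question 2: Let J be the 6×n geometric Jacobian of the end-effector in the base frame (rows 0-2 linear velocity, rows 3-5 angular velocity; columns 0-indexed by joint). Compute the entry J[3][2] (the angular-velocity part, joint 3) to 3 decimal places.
-0.500

axis z_2 = (-0.5000,-0.8660,0.0000); lever o_n−o_2 = (-2.5000,-4.3301,-1.0000)
cross product → J_v[:, 2] = (0.8660,-0.5000,-0.0000)
J_ω[:, 2] = z_2
entry J[3][2] = -0.5000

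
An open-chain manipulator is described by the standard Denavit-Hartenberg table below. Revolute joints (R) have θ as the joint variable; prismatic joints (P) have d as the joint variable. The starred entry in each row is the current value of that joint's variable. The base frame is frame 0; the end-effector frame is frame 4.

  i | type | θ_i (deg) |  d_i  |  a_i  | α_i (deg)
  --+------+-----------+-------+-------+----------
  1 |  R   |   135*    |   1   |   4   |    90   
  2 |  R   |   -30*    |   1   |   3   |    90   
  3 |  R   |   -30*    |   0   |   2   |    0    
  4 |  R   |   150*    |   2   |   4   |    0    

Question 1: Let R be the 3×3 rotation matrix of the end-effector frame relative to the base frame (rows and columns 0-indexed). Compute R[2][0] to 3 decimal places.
0.250

End-effector x-axis (col 0 of R) = (0.9186,0.3062,0.2500)
R[2][0] = 0.2500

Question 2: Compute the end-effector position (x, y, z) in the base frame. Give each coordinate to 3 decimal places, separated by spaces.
-1.345 6.244 -2.098

after link 1: o_1 = (-2.8284, 2.8284, 1.0000)
after link 2: o_2 = (-3.9584, 5.3727, -0.5000)
after link 3: o_3 = (-5.7262, 5.7262, -1.3660)
after link 4: o_4 = (-1.3449, 6.2438, -2.0981)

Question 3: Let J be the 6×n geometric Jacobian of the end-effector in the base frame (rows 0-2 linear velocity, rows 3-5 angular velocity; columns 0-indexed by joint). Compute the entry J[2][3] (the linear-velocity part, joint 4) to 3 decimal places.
1.732

axis z_3 = (0.3536,-0.3536,-0.8660); lever o_n−o_3 = (4.3813,0.5176,-0.7321)
cross product → J_v[:, 3] = (0.7071,-3.5355,1.7321)
J_ω[:, 3] = z_3
entry J[2][3] = 1.7321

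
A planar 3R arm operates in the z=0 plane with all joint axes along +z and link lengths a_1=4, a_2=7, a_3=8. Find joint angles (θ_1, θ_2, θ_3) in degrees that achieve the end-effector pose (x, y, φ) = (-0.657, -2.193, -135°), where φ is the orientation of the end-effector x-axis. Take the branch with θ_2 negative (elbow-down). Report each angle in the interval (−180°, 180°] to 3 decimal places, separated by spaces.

120.002 -120.004 -134.999

wrist centre = target − a_3·(cos φ, sin φ) = (4.9999, 3.4639)
cos θ_2 = (36.9968−4²−7²)/(2·4·7) = -0.5001; θ_2 = -120.0037° (elbow-down)
β = atan2(3.4639,4.9999) = 34.7139°; ψ = atan2(-6.0619,0.4996) = -85.2885°
θ_1 = β − ψ = 120.0024°
θ_3 = φ − θ_1 − θ_2 = -134.9987° (wrapped to (-180°,180°])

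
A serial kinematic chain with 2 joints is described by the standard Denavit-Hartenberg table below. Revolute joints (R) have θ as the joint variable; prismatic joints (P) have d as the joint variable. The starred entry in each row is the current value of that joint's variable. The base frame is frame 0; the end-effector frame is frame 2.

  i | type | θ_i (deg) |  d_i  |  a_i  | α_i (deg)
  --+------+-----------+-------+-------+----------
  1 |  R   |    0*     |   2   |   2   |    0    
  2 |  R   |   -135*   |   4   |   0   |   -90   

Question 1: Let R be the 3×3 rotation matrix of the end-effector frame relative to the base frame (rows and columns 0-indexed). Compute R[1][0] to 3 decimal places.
End-effector x-axis (col 0 of R) = (-0.7071,-0.7071,0.0000)
R[1][0] = -0.7071

-0.707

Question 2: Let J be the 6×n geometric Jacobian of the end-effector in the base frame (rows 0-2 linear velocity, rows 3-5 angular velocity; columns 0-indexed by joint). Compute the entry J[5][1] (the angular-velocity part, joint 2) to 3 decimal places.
axis z_1 = (0.0000,0.0000,1.0000); lever o_n−o_1 = (0.0000,0.0000,4.0000)
cross product → J_v[:, 1] = (0.0000,0.0000,0.0000)
J_ω[:, 1] = z_1
entry J[5][1] = 1.0000

1.000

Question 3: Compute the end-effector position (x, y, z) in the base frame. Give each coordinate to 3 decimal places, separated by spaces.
after link 1: o_1 = (2.0000, 0.0000, 2.0000)
after link 2: o_2 = (2.0000, 0.0000, 6.0000)

2.000 0.000 6.000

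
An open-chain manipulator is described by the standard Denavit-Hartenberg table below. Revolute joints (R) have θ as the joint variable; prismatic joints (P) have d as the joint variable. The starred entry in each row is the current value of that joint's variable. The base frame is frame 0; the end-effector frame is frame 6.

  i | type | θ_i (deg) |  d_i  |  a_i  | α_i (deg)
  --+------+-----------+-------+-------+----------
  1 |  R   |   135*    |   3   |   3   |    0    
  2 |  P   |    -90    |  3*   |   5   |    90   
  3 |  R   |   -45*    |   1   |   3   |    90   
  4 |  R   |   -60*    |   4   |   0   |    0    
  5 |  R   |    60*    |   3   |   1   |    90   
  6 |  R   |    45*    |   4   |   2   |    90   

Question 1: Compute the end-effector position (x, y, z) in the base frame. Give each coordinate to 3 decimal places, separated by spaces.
-2.207 6.278 -3.778

after link 1: o_1 = (-2.1213, 2.1213, 3.0000)
after link 2: o_2 = (1.4142, 5.6569, 6.0000)
after link 3: o_3 = (3.6213, 6.4497, 3.8787)
after link 4: o_4 = (1.6213, 4.4497, 1.0503)
after link 5: o_5 = (0.6213, 3.4497, -1.7782)
after link 6: o_6 = (-2.2071, 6.2782, -3.7782)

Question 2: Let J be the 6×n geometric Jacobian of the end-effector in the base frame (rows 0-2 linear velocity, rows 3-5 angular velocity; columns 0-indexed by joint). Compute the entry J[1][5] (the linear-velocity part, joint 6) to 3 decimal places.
-1.414

axis z_5 = (-0.7071,0.7071,-0.0000); lever o_n−o_5 = (-2.8284,2.8284,-2.0000)
cross product → J_v[:, 5] = (-1.4142,-1.4142,0.0000)
J_ω[:, 5] = z_5
entry J[1][5] = -1.4142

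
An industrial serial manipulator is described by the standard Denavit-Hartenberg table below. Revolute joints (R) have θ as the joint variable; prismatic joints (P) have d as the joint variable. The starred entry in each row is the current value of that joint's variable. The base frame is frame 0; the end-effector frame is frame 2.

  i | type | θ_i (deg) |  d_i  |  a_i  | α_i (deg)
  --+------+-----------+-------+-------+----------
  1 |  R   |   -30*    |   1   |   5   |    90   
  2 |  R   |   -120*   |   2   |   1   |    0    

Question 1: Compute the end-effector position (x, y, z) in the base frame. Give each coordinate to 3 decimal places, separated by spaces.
2.897 -3.982 0.134

after link 1: o_1 = (4.3301, -2.5000, 1.0000)
after link 2: o_2 = (2.8971, -3.9821, 0.1340)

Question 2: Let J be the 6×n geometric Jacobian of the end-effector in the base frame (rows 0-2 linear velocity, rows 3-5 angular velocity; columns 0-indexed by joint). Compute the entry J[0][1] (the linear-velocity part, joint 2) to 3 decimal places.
0.750

axis z_1 = (-0.5000,-0.8660,0.0000); lever o_n−o_1 = (-1.4330,-1.4821,-0.8660)
cross product → J_v[:, 1] = (0.7500,-0.4330,-0.5000)
J_ω[:, 1] = z_1
entry J[0][1] = 0.7500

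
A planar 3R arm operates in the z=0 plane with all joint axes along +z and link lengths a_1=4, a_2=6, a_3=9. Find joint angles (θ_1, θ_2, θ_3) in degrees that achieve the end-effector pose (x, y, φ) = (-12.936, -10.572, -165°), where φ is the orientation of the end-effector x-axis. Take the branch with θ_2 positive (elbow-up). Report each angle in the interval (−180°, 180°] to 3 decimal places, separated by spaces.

wrist centre = target − a_3·(cos φ, sin φ) = (-4.2427, -8.2426)
cos θ_2 = (85.9412−4²−6²)/(2·4·6) = 0.7071; θ_2 = 45.0000° (elbow-up)
β = atan2(-8.2426,-4.2427) = -117.2359°; ψ = atan2(4.2426,8.2426) = 27.2357°
θ_1 = β − ψ = -144.4716°
θ_3 = φ − θ_1 − θ_2 = -65.5284° (wrapped to (-180°,180°])

-144.472 45.000 -65.528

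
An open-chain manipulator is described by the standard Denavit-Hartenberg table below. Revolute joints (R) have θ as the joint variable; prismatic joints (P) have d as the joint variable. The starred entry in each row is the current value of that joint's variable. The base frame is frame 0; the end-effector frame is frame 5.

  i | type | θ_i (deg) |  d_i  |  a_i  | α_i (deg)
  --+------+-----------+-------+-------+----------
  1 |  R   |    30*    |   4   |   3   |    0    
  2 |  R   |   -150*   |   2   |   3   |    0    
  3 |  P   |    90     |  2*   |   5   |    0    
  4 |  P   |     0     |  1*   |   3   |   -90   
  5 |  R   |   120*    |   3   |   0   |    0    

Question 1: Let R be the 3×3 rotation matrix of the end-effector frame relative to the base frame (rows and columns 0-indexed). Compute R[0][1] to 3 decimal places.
End-effector y-axis (col 1 of R) = (-0.7500,0.4330,0.5000)
R[0][1] = -0.7500

-0.750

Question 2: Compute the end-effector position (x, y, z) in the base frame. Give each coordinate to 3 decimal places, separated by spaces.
9.526 -2.500 9.000

after link 1: o_1 = (2.5981, 1.5000, 4.0000)
after link 2: o_2 = (1.0981, -1.0981, 6.0000)
after link 3: o_3 = (5.4282, -3.5981, 8.0000)
after link 4: o_4 = (8.0263, -5.0981, 9.0000)
after link 5: o_5 = (9.5263, -2.5000, 9.0000)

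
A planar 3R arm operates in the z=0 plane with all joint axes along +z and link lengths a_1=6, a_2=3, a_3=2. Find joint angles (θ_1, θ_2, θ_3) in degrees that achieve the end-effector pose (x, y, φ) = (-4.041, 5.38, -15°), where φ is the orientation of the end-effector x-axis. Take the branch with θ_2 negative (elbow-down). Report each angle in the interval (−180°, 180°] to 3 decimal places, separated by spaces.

150.001 -44.997 -120.004

wrist centre = target − a_3·(cos φ, sin φ) = (-5.9729, 5.8976)
cos θ_2 = (70.4571−6²−3²)/(2·6·3) = 0.7071; θ_2 = -44.9972° (elbow-down)
β = atan2(5.8976,-5.9729) = 135.3630°; ψ = atan2(-2.1212,8.1214) = -14.6379°
θ_1 = β − ψ = 150.0010°
θ_3 = φ − θ_1 − θ_2 = -120.0038° (wrapped to (-180°,180°])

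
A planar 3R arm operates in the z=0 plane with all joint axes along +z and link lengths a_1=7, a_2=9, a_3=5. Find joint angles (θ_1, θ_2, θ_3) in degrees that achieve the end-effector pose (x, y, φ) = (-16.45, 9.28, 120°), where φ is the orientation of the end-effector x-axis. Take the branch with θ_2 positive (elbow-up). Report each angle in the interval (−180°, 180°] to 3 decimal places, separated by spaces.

wrist centre = target − a_3·(cos φ, sin φ) = (-13.9500, 4.9499)
cos θ_2 = (219.1037−7²−9²)/(2·7·9) = 0.7072; θ_2 = 44.9947° (elbow-up)
β = atan2(4.9499,-13.9500) = 160.4638°; ψ = atan2(6.3634,13.3646) = 25.4609°
θ_1 = β − ψ = 135.0029°
θ_3 = φ − θ_1 − θ_2 = -59.9976° (wrapped to (-180°,180°])

135.003 44.995 -59.998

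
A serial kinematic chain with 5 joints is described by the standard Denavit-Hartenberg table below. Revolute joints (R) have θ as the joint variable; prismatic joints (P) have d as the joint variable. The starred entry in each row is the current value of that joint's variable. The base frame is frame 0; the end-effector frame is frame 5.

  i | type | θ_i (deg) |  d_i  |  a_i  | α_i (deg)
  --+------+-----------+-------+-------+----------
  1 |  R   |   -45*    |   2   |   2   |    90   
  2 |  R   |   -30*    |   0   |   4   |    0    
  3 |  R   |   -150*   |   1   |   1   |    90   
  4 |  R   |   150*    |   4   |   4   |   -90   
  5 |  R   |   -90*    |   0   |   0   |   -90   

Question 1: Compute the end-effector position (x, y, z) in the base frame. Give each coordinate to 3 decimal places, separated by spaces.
after link 1: o_1 = (1.4142, -1.4142, 2.0000)
after link 2: o_2 = (3.8637, -3.8637, 0.0000)
after link 3: o_3 = (2.4495, -3.8637, 0.0000)
after link 4: o_4 = (3.4848, -7.7274, 4.0000)
after link 5: o_5 = (3.4848, -7.7274, 4.0000)

3.485 -7.727 4.000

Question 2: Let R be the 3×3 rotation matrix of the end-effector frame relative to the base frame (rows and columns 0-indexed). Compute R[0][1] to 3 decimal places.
End-effector y-axis (col 1 of R) = (-0.9659,-0.2588,-0.0000)
R[0][1] = -0.9659

-0.966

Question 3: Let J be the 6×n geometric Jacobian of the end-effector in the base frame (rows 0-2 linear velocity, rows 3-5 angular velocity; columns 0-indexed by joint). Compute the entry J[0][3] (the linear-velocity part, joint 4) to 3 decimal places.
3.864

axis z_3 = (0.0000,-0.0000,1.0000); lever o_n−o_3 = (1.0353,-3.8637,4.0000)
cross product → J_v[:, 3] = (3.8637,1.0353,-0.0000)
J_ω[:, 3] = z_3
entry J[0][3] = 3.8637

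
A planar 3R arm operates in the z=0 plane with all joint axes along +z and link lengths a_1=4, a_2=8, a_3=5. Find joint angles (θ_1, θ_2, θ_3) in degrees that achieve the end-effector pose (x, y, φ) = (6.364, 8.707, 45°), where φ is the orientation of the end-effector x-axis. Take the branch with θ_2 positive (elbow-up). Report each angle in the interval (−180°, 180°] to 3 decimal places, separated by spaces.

wrist centre = target − a_3·(cos φ, sin φ) = (2.8285, 5.1715)
cos θ_2 = (34.7443−4²−8²)/(2·4·8) = -0.7071; θ_2 = 135.0011° (elbow-up)
β = atan2(5.1715,2.8285) = 61.3241°; ψ = atan2(5.6567,-1.6570) = 106.3263°
θ_1 = β − ψ = -45.0022°
θ_3 = φ − θ_1 − θ_2 = -44.9990° (wrapped to (-180°,180°])

-45.002 135.001 -44.999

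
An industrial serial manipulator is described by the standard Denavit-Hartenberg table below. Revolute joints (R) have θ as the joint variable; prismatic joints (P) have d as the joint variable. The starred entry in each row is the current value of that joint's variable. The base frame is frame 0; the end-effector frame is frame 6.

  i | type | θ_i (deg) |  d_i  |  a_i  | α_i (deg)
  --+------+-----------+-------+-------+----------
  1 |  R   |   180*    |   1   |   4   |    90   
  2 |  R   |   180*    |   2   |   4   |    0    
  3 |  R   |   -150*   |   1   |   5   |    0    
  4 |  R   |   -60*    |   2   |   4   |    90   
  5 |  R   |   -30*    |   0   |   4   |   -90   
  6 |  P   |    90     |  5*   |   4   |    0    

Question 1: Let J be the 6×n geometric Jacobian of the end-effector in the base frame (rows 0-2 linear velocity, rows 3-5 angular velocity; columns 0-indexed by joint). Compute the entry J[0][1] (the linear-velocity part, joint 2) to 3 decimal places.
0.982

axis z_1 = (0.0000,1.0000,0.0000); lever o_n−o_1 = (-10.9593,7.3301,0.9821)
cross product → J_v[:, 1] = (0.9821,-0.0000,10.9593)
J_ω[:, 1] = z_1
entry J[0][1] = 0.9821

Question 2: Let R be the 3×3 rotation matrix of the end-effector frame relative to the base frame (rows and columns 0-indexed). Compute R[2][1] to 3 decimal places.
0.433

End-effector y-axis (col 1 of R) = (0.7500,0.5000,0.4330)
R[2][1] = 0.4330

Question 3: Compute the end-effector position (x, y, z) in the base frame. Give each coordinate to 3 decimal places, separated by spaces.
after link 1: o_1 = (-4.0000, 0.0000, 1.0000)
after link 2: o_2 = (0.0000, 2.0000, 1.0000)
after link 3: o_3 = (-4.3301, 3.0000, 3.5000)
after link 4: o_4 = (-7.7942, 5.0000, 1.5000)
after link 5: o_5 = (-10.7942, 3.0000, -0.2321)
after link 6: o_6 = (-14.9593, 7.3301, 1.9821)

-14.959 7.330 1.982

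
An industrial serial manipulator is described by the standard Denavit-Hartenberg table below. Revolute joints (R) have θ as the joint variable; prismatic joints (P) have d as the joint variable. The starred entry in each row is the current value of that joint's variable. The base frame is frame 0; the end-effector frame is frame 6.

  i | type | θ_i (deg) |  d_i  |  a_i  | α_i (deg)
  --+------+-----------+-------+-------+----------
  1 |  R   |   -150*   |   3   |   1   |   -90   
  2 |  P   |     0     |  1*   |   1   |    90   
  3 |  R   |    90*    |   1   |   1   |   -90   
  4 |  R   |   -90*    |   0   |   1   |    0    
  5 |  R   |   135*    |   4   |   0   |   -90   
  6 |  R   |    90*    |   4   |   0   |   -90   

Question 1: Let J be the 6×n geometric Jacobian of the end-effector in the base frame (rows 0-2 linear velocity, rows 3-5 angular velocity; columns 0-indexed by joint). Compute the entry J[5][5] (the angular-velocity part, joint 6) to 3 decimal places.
axis z_5 = (-0.3536,0.6124,-0.7071); lever o_n−o_5 = (-1.4142,2.4495,-2.8284)
cross product → J_v[:, 5] = (0.0000,0.0000,0.0000)
J_ω[:, 5] = z_5
entry J[5][5] = -0.7071

-0.707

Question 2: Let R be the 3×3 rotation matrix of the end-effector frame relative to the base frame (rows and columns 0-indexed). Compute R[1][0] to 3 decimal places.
-0.500

End-effector x-axis (col 0 of R) = (-0.8660,-0.5000,-0.0000)
R[1][0] = -0.5000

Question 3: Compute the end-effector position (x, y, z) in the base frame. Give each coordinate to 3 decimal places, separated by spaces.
after link 1: o_1 = (-0.8660, -0.5000, 3.0000)
after link 2: o_2 = (-1.2321, -1.8660, 3.0000)
after link 3: o_3 = (-0.7321, -2.7321, 4.0000)
after link 4: o_4 = (-0.7321, -2.7321, 5.0000)
after link 5: o_5 = (2.7321, -0.7321, 5.0000)
after link 6: o_6 = (1.3178, 1.7174, 2.1716)

1.318 1.717 2.172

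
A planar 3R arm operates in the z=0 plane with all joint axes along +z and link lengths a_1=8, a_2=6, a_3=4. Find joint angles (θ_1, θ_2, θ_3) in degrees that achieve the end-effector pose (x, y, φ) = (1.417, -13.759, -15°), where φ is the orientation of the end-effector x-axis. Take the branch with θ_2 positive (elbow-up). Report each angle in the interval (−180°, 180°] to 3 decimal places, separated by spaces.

wrist centre = target − a_3·(cos φ, sin φ) = (-2.4467, -12.7237)
cos θ_2 = (167.8795−8²−6²)/(2·8·6) = 0.7071; θ_2 = 45.0023° (elbow-up)
β = atan2(-12.7237,-2.4467) = -100.8848°; ψ = atan2(4.2428,12.2425) = 19.1145°
θ_1 = β − ψ = -119.9993°
θ_3 = φ − θ_1 − θ_2 = 59.9970° (wrapped to (-180°,180°])

-119.999 45.002 59.997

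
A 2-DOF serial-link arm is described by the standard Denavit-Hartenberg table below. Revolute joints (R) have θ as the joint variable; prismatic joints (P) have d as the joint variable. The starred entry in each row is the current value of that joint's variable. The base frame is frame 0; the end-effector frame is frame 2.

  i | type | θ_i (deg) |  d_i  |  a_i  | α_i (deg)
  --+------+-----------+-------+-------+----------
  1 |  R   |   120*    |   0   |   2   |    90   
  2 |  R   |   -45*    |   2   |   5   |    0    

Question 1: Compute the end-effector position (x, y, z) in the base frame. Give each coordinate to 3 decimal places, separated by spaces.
-1.036 5.794 -3.536

after link 1: o_1 = (-1.0000, 1.7321, 0.0000)
after link 2: o_2 = (-1.0357, 5.7939, -3.5355)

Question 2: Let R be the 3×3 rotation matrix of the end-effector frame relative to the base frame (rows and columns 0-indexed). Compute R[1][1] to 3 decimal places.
0.612

End-effector y-axis (col 1 of R) = (-0.3536,0.6124,0.7071)
R[1][1] = 0.6124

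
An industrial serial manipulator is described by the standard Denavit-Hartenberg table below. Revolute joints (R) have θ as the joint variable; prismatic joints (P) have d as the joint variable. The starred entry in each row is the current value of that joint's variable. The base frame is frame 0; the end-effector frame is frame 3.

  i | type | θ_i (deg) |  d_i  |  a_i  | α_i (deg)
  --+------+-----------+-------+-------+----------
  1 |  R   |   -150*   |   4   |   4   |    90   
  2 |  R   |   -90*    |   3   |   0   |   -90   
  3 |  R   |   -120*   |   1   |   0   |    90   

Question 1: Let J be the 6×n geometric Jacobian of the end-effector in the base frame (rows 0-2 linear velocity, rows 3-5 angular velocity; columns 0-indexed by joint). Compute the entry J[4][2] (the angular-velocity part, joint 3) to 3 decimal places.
-0.500

axis z_2 = (-0.8660,-0.5000,0.0000); lever o_n−o_2 = (-0.8660,-0.5000,0.0000)
cross product → J_v[:, 2] = (0.0000,-0.0000,0.0000)
J_ω[:, 2] = z_2
entry J[4][2] = -0.5000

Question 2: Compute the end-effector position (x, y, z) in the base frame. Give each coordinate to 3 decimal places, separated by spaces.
-5.830 0.098 4.000

after link 1: o_1 = (-3.4641, -2.0000, 4.0000)
after link 2: o_2 = (-4.9641, 0.5981, 4.0000)
after link 3: o_3 = (-5.8301, 0.0981, 4.0000)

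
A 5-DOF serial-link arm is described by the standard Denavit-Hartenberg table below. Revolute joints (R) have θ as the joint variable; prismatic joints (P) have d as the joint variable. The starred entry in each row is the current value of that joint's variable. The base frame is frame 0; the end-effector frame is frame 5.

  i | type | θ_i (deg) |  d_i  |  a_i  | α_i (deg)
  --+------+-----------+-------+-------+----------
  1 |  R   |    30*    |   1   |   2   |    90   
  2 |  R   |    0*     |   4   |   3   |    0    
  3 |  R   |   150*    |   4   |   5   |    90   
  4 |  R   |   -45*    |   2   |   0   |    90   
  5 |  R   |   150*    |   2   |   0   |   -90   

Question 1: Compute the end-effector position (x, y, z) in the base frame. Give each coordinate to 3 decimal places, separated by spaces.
after link 1: o_1 = (1.7321, 1.0000, 1.0000)
after link 2: o_2 = (6.3301, -0.9641, 1.0000)
after link 3: o_3 = (4.5801, -6.5933, 3.5000)
after link 4: o_4 = (5.4462, -6.0933, 5.2321)
after link 5: o_5 = (5.7997, -4.2561, 4.5249)

5.800 -4.256 4.525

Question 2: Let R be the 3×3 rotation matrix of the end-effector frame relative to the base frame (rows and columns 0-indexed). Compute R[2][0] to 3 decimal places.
End-effector x-axis (col 0 of R) = (0.9820,-0.1402,0.1268)
R[2][0] = 0.1268

0.127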